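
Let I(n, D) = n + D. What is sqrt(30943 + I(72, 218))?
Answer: sqrt(31233) ≈ 176.73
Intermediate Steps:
I(n, D) = D + n
sqrt(30943 + I(72, 218)) = sqrt(30943 + (218 + 72)) = sqrt(30943 + 290) = sqrt(31233)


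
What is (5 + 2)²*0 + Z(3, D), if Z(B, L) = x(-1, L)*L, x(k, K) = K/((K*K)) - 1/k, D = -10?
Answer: -9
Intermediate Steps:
x(k, K) = 1/K - 1/k (x(k, K) = K/(K²) - 1/k = K/K² - 1/k = 1/K - 1/k)
Z(B, L) = 1 + L (Z(B, L) = ((-1 - L)/(L*(-1)))*L = (-1*(-1 - L)/L)*L = (-(-1 - L)/L)*L = 1 + L)
(5 + 2)²*0 + Z(3, D) = (5 + 2)²*0 + (1 - 10) = 7²*0 - 9 = 49*0 - 9 = 0 - 9 = -9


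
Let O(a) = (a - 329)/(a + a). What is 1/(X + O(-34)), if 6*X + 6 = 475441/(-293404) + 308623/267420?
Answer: 500195872710/2131089228839 ≈ 0.23471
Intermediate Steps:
O(a) = (-329 + a)/(2*a) (O(a) = (-329 + a)/((2*a)) = (-329 + a)*(1/(2*a)) = (-329 + a)/(2*a))
X = -63420474451/58846573260 (X = -1 + (475441/(-293404) + 308623/267420)/6 = -1 + (475441*(-1/293404) + 308623*(1/267420))/6 = -1 + (-475441/293404 + 308623/267420)/6 = -1 + (⅙)*(-4573901191/9807762210) = -1 - 4573901191/58846573260 = -63420474451/58846573260 ≈ -1.0777)
1/(X + O(-34)) = 1/(-63420474451/58846573260 + (½)*(-329 - 34)/(-34)) = 1/(-63420474451/58846573260 + (½)*(-1/34)*(-363)) = 1/(-63420474451/58846573260 + 363/68) = 1/(2131089228839/500195872710) = 500195872710/2131089228839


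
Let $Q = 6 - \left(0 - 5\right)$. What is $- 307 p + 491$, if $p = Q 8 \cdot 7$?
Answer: $-188621$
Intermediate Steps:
$Q = 11$ ($Q = 6 - \left(0 - 5\right) = 6 - -5 = 6 + 5 = 11$)
$p = 616$ ($p = 11 \cdot 8 \cdot 7 = 88 \cdot 7 = 616$)
$- 307 p + 491 = \left(-307\right) 616 + 491 = -189112 + 491 = -188621$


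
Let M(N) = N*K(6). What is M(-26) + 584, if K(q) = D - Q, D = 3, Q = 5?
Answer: 636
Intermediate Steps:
K(q) = -2 (K(q) = 3 - 1*5 = 3 - 5 = -2)
M(N) = -2*N (M(N) = N*(-2) = -2*N)
M(-26) + 584 = -2*(-26) + 584 = 52 + 584 = 636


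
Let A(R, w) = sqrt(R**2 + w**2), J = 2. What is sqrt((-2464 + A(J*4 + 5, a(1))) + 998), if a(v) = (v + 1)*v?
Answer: sqrt(-1466 + sqrt(173)) ≈ 38.116*I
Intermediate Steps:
a(v) = v*(1 + v) (a(v) = (1 + v)*v = v*(1 + v))
sqrt((-2464 + A(J*4 + 5, a(1))) + 998) = sqrt((-2464 + sqrt((2*4 + 5)**2 + (1*(1 + 1))**2)) + 998) = sqrt((-2464 + sqrt((8 + 5)**2 + (1*2)**2)) + 998) = sqrt((-2464 + sqrt(13**2 + 2**2)) + 998) = sqrt((-2464 + sqrt(169 + 4)) + 998) = sqrt((-2464 + sqrt(173)) + 998) = sqrt(-1466 + sqrt(173))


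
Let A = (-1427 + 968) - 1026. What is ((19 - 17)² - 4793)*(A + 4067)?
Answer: -12365198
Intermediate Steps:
A = -1485 (A = -459 - 1026 = -1485)
((19 - 17)² - 4793)*(A + 4067) = ((19 - 17)² - 4793)*(-1485 + 4067) = (2² - 4793)*2582 = (4 - 4793)*2582 = -4789*2582 = -12365198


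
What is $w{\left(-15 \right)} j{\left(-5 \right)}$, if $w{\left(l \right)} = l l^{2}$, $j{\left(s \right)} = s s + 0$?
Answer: $-84375$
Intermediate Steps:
$j{\left(s \right)} = s^{2}$ ($j{\left(s \right)} = s^{2} + 0 = s^{2}$)
$w{\left(l \right)} = l^{3}$
$w{\left(-15 \right)} j{\left(-5 \right)} = \left(-15\right)^{3} \left(-5\right)^{2} = \left(-3375\right) 25 = -84375$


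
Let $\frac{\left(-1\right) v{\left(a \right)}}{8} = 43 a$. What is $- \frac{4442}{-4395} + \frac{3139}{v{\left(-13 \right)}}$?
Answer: $\frac{782803}{457080} \approx 1.7126$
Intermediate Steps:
$v{\left(a \right)} = - 344 a$ ($v{\left(a \right)} = - 8 \cdot 43 a = - 344 a$)
$- \frac{4442}{-4395} + \frac{3139}{v{\left(-13 \right)}} = - \frac{4442}{-4395} + \frac{3139}{\left(-344\right) \left(-13\right)} = \left(-4442\right) \left(- \frac{1}{4395}\right) + \frac{3139}{4472} = \frac{4442}{4395} + 3139 \cdot \frac{1}{4472} = \frac{4442}{4395} + \frac{73}{104} = \frac{782803}{457080}$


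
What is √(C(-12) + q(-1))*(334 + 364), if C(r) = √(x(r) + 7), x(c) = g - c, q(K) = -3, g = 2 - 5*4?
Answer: 698*I*√2 ≈ 987.12*I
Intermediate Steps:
g = -18 (g = 2 - 20 = -18)
x(c) = -18 - c
C(r) = √(-11 - r) (C(r) = √((-18 - r) + 7) = √(-11 - r))
√(C(-12) + q(-1))*(334 + 364) = √(√(-11 - 1*(-12)) - 3)*(334 + 364) = √(√(-11 + 12) - 3)*698 = √(√1 - 3)*698 = √(1 - 3)*698 = √(-2)*698 = (I*√2)*698 = 698*I*√2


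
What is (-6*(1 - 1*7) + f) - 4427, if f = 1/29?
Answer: -127338/29 ≈ -4391.0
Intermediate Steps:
f = 1/29 ≈ 0.034483
(-6*(1 - 1*7) + f) - 4427 = (-6*(1 - 1*7) + 1/29) - 4427 = (-6*(1 - 7) + 1/29) - 4427 = (-6*(-6) + 1/29) - 4427 = (36 + 1/29) - 4427 = 1045/29 - 4427 = -127338/29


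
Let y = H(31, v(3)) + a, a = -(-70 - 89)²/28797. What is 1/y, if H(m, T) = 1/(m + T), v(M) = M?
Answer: -326366/276919 ≈ -1.1786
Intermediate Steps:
H(m, T) = 1/(T + m)
a = -8427/9599 (a = -(-159)²/28797 = -25281/28797 = -1*8427/9599 = -8427/9599 ≈ -0.87790)
y = -276919/326366 (y = 1/(3 + 31) - 8427/9599 = 1/34 - 8427/9599 = -276919/326366 ≈ -0.84849)
1/y = 1/(-276919/326366) = -326366/276919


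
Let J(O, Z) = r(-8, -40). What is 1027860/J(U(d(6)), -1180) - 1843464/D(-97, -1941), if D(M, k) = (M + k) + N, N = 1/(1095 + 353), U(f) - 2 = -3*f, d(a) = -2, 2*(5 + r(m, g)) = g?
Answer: -593301020796/14755115 ≈ -40210.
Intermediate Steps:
r(m, g) = -5 + g/2
U(f) = 2 - 3*f
J(O, Z) = -25 (J(O, Z) = -5 + (½)*(-40) = -5 - 20 = -25)
N = 1/1448 ≈ 0.00069061
D(M, k) = 1/1448 + M + k (D(M, k) = (M + k) + 1/1448 = 1/1448 + M + k)
1027860/J(U(d(6)), -1180) - 1843464/D(-97, -1941) = 1027860/(-25) - 1843464/(1/1448 - 97 - 1941) = 1027860*(-1/25) - 1843464/(-2951023/1448) = -205572/5 - 1843464*(-1448/2951023) = -205572/5 + 2669335872/2951023 = -593301020796/14755115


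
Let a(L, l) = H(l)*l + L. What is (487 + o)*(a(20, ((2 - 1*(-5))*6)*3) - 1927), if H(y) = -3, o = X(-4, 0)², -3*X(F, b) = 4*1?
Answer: -10051715/9 ≈ -1.1169e+6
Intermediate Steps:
X(F, b) = -4/3
o = 16/9 (o = (-4/3)² = 16/9 ≈ 1.7778)
a(L, l) = L - 3*l (a(L, l) = -3*l + L = L - 3*l)
(487 + o)*(a(20, ((2 - 1*(-5))*6)*3) - 1927) = (487 + 16/9)*((20 - 3*(2 - 1*(-5))*6*3) - 1927) = 4399*((20 - 3*(2 + 5)*6*3) - 1927)/9 = 4399*((20 - 3*7*6*3) - 1927)/9 = 4399*((20 - 126*3) - 1927)/9 = 4399*((20 - 3*126) - 1927)/9 = 4399*((20 - 378) - 1927)/9 = 4399*(-358 - 1927)/9 = (4399/9)*(-2285) = -10051715/9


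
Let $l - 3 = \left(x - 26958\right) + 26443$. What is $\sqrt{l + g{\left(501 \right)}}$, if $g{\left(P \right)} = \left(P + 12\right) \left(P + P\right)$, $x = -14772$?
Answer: $\sqrt{498742} \approx 706.22$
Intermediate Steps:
$l = -15284$ ($l = 3 + \left(\left(-14772 - 26958\right) + 26443\right) = 3 + \left(-41730 + 26443\right) = 3 - 15287 = -15284$)
$g{\left(P \right)} = 2 P \left(12 + P\right)$ ($g{\left(P \right)} = \left(12 + P\right) 2 P = 2 P \left(12 + P\right)$)
$\sqrt{l + g{\left(501 \right)}} = \sqrt{-15284 + 2 \cdot 501 \left(12 + 501\right)} = \sqrt{-15284 + 2 \cdot 501 \cdot 513} = \sqrt{-15284 + 514026} = \sqrt{498742}$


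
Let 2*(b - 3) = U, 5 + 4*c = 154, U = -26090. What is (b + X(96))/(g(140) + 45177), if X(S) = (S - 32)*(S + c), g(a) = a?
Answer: -4514/45317 ≈ -0.099609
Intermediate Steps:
c = 149/4 (c = -5/4 + (¼)*154 = -5/4 + 77/2 = 149/4 ≈ 37.250)
b = -13042 (b = 3 + (½)*(-26090) = 3 - 13045 = -13042)
X(S) = (-32 + S)*(149/4 + S) (X(S) = (S - 32)*(S + 149/4) = (-32 + S)*(149/4 + S))
(b + X(96))/(g(140) + 45177) = (-13042 + (-1192 + 96² + (21/4)*96))/(140 + 45177) = (-13042 + (-1192 + 9216 + 504))/45317 = (-13042 + 8528)*(1/45317) = -4514*1/45317 = -4514/45317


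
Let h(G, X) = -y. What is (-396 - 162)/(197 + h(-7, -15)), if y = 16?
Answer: -558/181 ≈ -3.0829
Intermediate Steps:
h(G, X) = -16 (h(G, X) = -1*16 = -16)
(-396 - 162)/(197 + h(-7, -15)) = (-396 - 162)/(197 - 16) = -558/181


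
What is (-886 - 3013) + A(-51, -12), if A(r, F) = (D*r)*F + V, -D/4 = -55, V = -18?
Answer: 130723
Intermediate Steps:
D = 220 (D = -4*(-55) = 220)
A(r, F) = -18 + 220*F*r (A(r, F) = (220*r)*F - 18 = 220*F*r - 18 = -18 + 220*F*r)
(-886 - 3013) + A(-51, -12) = (-886 - 3013) + (-18 + 220*(-12)*(-51)) = -3899 + (-18 + 134640) = -3899 + 134622 = 130723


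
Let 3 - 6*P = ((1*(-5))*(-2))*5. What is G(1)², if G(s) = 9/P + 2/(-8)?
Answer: 69169/35344 ≈ 1.9570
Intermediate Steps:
P = -47/6 (P = ½ - (1*(-5))*(-2)*5/6 = ½ - (-5*(-2))*5/6 = ½ - 5*5/3 = ½ - ⅙*50 = ½ - 25/3 = -47/6 ≈ -7.8333)
G(s) = -263/188 (G(s) = 9/(-47/6) + 2/(-8) = 9*(-6/47) + 2*(-⅛) = -54/47 - ¼ = -263/188)
G(1)² = (-263/188)² = 69169/35344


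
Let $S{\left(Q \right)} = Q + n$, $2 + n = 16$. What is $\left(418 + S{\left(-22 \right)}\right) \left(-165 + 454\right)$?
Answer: $118490$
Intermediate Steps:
$n = 14$ ($n = -2 + 16 = 14$)
$S{\left(Q \right)} = 14 + Q$ ($S{\left(Q \right)} = Q + 14 = 14 + Q$)
$\left(418 + S{\left(-22 \right)}\right) \left(-165 + 454\right) = \left(418 + \left(14 - 22\right)\right) \left(-165 + 454\right) = \left(418 - 8\right) 289 = 410 \cdot 289 = 118490$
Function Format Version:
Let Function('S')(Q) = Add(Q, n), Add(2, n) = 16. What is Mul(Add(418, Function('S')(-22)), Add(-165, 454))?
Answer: 118490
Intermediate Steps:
n = 14 (n = Add(-2, 16) = 14)
Function('S')(Q) = Add(14, Q) (Function('S')(Q) = Add(Q, 14) = Add(14, Q))
Mul(Add(418, Function('S')(-22)), Add(-165, 454)) = Mul(Add(418, Add(14, -22)), Add(-165, 454)) = Mul(Add(418, -8), 289) = Mul(410, 289) = 118490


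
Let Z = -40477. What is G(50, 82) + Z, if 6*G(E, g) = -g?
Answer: -121472/3 ≈ -40491.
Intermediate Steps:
G(E, g) = -g/6 (G(E, g) = (-g)/6 = -g/6)
G(50, 82) + Z = -⅙*82 - 40477 = -41/3 - 40477 = -121472/3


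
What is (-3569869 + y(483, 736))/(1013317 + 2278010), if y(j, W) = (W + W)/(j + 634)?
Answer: -3987542201/3676412259 ≈ -1.0846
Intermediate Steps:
y(j, W) = 2*W/(634 + j) (y(j, W) = (2*W)/(634 + j) = 2*W/(634 + j))
(-3569869 + y(483, 736))/(1013317 + 2278010) = (-3569869 + 2*736/(634 + 483))/(1013317 + 2278010) = (-3569869 + 2*736/1117)/3291327 = (-3569869 + 2*736*(1/1117))*(1/3291327) = (-3569869 + 1472/1117)*(1/3291327) = -3987542201/1117*1/3291327 = -3987542201/3676412259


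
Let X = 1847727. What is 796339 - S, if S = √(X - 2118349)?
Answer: 796339 - I*√270622 ≈ 7.9634e+5 - 520.21*I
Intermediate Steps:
S = I*√270622 (S = √(1847727 - 2118349) = √(-270622) = I*√270622 ≈ 520.21*I)
796339 - S = 796339 - I*√270622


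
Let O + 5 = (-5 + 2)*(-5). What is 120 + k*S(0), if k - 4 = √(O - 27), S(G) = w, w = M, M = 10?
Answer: 160 + 10*I*√17 ≈ 160.0 + 41.231*I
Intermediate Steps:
O = 10 (O = -5 + (-5 + 2)*(-5) = -5 - 3*(-5) = -5 + 15 = 10)
w = 10
S(G) = 10
k = 4 + I*√17 (k = 4 + √(10 - 27) = 4 + √(-17) = 4 + I*√17 ≈ 4.0 + 4.1231*I)
120 + k*S(0) = 120 + (4 + I*√17)*10 = 120 + (40 + 10*I*√17) = 160 + 10*I*√17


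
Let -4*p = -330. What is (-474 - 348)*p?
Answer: -67815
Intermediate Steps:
p = 165/2 (p = -¼*(-330) = 165/2 ≈ 82.500)
(-474 - 348)*p = (-474 - 348)*(165/2) = -822*165/2 = -67815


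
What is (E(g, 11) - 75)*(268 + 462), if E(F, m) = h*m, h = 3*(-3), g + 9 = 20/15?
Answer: -127020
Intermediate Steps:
g = -23/3 (g = -9 + 20/15 = -9 + 20*(1/15) = -9 + 4/3 = -23/3 ≈ -7.6667)
h = -9
E(F, m) = -9*m
(E(g, 11) - 75)*(268 + 462) = (-9*11 - 75)*(268 + 462) = (-99 - 75)*730 = -174*730 = -127020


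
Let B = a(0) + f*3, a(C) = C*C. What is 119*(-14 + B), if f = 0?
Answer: -1666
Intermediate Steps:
a(C) = C²
B = 0 (B = 0² + 0*3 = 0 + 0 = 0)
119*(-14 + B) = 119*(-14 + 0) = 119*(-14) = -1666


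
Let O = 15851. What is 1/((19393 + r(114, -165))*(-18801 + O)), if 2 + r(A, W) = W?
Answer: -1/56716700 ≈ -1.7631e-8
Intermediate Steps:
r(A, W) = -2 + W
1/((19393 + r(114, -165))*(-18801 + O)) = 1/((19393 + (-2 - 165))*(-18801 + 15851)) = 1/((19393 - 167)*(-2950)) = 1/(19226*(-2950)) = 1/(-56716700) = -1/56716700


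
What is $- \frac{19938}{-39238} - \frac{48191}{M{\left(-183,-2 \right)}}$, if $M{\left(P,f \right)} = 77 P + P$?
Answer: $\frac{83673595}{21541662} \approx 3.8843$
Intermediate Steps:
$M{\left(P,f \right)} = 78 P$
$- \frac{19938}{-39238} - \frac{48191}{M{\left(-183,-2 \right)}} = - \frac{19938}{-39238} - \frac{48191}{78 \left(-183\right)} = \left(-19938\right) \left(- \frac{1}{39238}\right) - \frac{48191}{-14274} = \frac{9969}{19619} - - \frac{3707}{1098} = \frac{9969}{19619} + \frac{3707}{1098} = \frac{83673595}{21541662}$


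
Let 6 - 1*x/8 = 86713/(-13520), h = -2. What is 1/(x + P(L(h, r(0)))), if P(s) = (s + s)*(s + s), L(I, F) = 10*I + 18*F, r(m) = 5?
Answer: 1690/33291833 ≈ 5.0763e-5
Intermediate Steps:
P(s) = 4*s**2 (P(s) = (2*s)*(2*s) = 4*s**2)
x = 167833/1690 (x = 48 - 693704/(-13520) = 48 - 693704*(-1)/13520 = 48 - 8*(-86713/13520) = 48 + 86713/1690 = 167833/1690 ≈ 99.309)
1/(x + P(L(h, r(0)))) = 1/(167833/1690 + 4*(10*(-2) + 18*5)**2) = 1/(167833/1690 + 4*(-20 + 90)**2) = 1/(167833/1690 + 4*70**2) = 1/(167833/1690 + 4*4900) = 1/(167833/1690 + 19600) = 1/(33291833/1690) = 1690/33291833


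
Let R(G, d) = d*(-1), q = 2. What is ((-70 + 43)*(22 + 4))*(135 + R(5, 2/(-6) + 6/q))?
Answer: -92898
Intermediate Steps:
R(G, d) = -d
((-70 + 43)*(22 + 4))*(135 + R(5, 2/(-6) + 6/q)) = ((-70 + 43)*(22 + 4))*(135 - (2/(-6) + 6/2)) = (-27*26)*(135 - (2*(-⅙) + 6*(½))) = -702*(135 - (-⅓ + 3)) = -702*(135 - 1*8/3) = -702*(135 - 8/3) = -702*397/3 = -92898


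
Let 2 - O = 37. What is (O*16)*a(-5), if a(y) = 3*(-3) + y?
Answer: 7840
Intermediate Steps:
O = -35 (O = 2 - 1*37 = 2 - 37 = -35)
a(y) = -9 + y
(O*16)*a(-5) = (-35*16)*(-9 - 5) = -560*(-14) = 7840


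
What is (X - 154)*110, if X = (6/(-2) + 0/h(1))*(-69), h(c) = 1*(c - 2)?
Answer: 5830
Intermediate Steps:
h(c) = -2 + c (h(c) = 1*(-2 + c) = -2 + c)
X = 207 (X = (6/(-2) + 0/(-2 + 1))*(-69) = (6*(-½) + 0/(-1))*(-69) = (-3 + 0*(-1))*(-69) = (-3 + 0)*(-69) = -3*(-69) = 207)
(X - 154)*110 = (207 - 154)*110 = 53*110 = 5830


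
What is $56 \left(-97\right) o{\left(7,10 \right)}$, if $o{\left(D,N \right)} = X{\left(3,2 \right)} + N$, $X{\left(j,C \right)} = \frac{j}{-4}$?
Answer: $-50246$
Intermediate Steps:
$X{\left(j,C \right)} = - \frac{j}{4}$ ($X{\left(j,C \right)} = j \left(- \frac{1}{4}\right) = - \frac{j}{4}$)
$o{\left(D,N \right)} = - \frac{3}{4} + N$ ($o{\left(D,N \right)} = \left(- \frac{1}{4}\right) 3 + N = - \frac{3}{4} + N$)
$56 \left(-97\right) o{\left(7,10 \right)} = 56 \left(-97\right) \left(- \frac{3}{4} + 10\right) = \left(-5432\right) \frac{37}{4} = -50246$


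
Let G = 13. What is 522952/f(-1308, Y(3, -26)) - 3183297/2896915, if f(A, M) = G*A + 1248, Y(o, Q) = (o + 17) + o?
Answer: -391275880153/11410948185 ≈ -34.289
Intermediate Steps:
Y(o, Q) = 17 + 2*o (Y(o, Q) = (17 + o) + o = 17 + 2*o)
f(A, M) = 1248 + 13*A (f(A, M) = 13*A + 1248 = 1248 + 13*A)
522952/f(-1308, Y(3, -26)) - 3183297/2896915 = 522952/(1248 + 13*(-1308)) - 3183297/2896915 = 522952/(1248 - 17004) - 3183297*1/2896915 = 522952/(-15756) - 3183297/2896915 = 522952*(-1/15756) - 3183297/2896915 = -130738/3939 - 3183297/2896915 = -391275880153/11410948185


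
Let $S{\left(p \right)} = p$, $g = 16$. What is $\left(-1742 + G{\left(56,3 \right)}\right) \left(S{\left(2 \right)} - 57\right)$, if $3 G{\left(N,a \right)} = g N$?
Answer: $\frac{238150}{3} \approx 79383.0$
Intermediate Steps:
$G{\left(N,a \right)} = \frac{16 N}{3}$
$\left(-1742 + G{\left(56,3 \right)}\right) \left(S{\left(2 \right)} - 57\right) = \left(-1742 + \frac{16}{3} \cdot 56\right) \left(2 - 57\right) = \left(-1742 + \frac{896}{3}\right) \left(-55\right) = \left(- \frac{4330}{3}\right) \left(-55\right) = \frac{238150}{3}$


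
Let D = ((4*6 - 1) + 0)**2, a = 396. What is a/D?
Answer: 396/529 ≈ 0.74858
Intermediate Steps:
D = 529 (D = ((24 - 1) + 0)**2 = (23 + 0)**2 = 23**2 = 529)
a/D = 396/529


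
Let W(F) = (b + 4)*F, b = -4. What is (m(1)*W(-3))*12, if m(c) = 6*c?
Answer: 0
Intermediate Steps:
W(F) = 0 (W(F) = (-4 + 4)*F = 0*F = 0)
(m(1)*W(-3))*12 = ((6*1)*0)*12 = (6*0)*12 = 0*12 = 0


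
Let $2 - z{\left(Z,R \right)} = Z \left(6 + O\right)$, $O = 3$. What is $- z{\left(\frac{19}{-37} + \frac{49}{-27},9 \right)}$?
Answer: $- \frac{2548}{111} \approx -22.955$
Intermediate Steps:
$z{\left(Z,R \right)} = 2 - 9 Z$ ($z{\left(Z,R \right)} = 2 - Z \left(6 + 3\right) = 2 - Z 9 = 2 - 9 Z$)
$- z{\left(\frac{19}{-37} + \frac{49}{-27},9 \right)} = - (2 - 9 \left(\frac{19}{-37} + \frac{49}{-27}\right)) = - (2 - 9 \left(19 \left(- \frac{1}{37}\right) + 49 \left(- \frac{1}{27}\right)\right)) = - (2 - 9 \left(- \frac{19}{37} - \frac{49}{27}\right)) = - (2 - - \frac{2326}{111}) = - (2 + \frac{2326}{111}) = \left(-1\right) \frac{2548}{111} = - \frac{2548}{111}$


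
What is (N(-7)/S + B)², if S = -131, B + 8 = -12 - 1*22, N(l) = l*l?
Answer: 30813601/17161 ≈ 1795.6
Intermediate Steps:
N(l) = l²
B = -42 (B = -8 + (-12 - 1*22) = -8 + (-12 - 22) = -8 - 34 = -42)
(N(-7)/S + B)² = ((-7)²/(-131) - 42)² = (49*(-1/131) - 42)² = (-49/131 - 42)² = (-5551/131)² = 30813601/17161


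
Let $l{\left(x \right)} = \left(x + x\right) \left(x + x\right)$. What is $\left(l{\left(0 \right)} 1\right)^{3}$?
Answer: $0$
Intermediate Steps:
$l{\left(x \right)} = 4 x^{2}$ ($l{\left(x \right)} = 2 x 2 x = 4 x^{2}$)
$\left(l{\left(0 \right)} 1\right)^{3} = \left(4 \cdot 0^{2} \cdot 1\right)^{3} = \left(4 \cdot 0 \cdot 1\right)^{3} = \left(0 \cdot 1\right)^{3} = 0^{3} = 0$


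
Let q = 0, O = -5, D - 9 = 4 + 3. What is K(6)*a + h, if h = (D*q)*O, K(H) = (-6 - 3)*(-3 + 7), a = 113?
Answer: -4068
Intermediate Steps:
K(H) = -36 (K(H) = -9*4 = -36)
D = 16 (D = 9 + (4 + 3) = 9 + 7 = 16)
h = 0 (h = (16*0)*(-5) = 0*(-5) = 0)
K(6)*a + h = -36*113 + 0 = -4068 + 0 = -4068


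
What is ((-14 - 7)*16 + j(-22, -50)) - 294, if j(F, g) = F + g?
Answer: -702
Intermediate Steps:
((-14 - 7)*16 + j(-22, -50)) - 294 = ((-14 - 7)*16 + (-22 - 50)) - 294 = (-21*16 - 72) - 294 = (-336 - 72) - 294 = -408 - 294 = -702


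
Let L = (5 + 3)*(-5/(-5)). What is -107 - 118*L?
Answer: -1051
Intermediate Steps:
L = 8 (L = 8*(-5*(-1/5)) = 8*1 = 8)
-107 - 118*L = -107 - 118*8 = -107 - 944 = -1051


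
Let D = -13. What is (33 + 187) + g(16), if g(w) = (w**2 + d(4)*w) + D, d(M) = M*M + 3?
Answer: 767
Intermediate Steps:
d(M) = 3 + M**2 (d(M) = M**2 + 3 = 3 + M**2)
g(w) = -13 + w**2 + 19*w (g(w) = (w**2 + (3 + 4**2)*w) - 13 = (w**2 + (3 + 16)*w) - 13 = (w**2 + 19*w) - 13 = -13 + w**2 + 19*w)
(33 + 187) + g(16) = (33 + 187) + (-13 + 16**2 + 19*16) = 220 + (-13 + 256 + 304) = 220 + 547 = 767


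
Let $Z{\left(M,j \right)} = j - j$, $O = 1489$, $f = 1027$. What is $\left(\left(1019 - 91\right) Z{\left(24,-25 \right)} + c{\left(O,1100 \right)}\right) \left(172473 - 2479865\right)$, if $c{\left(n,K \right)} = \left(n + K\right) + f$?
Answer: $-8343529472$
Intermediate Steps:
$Z{\left(M,j \right)} = 0$
$c{\left(n,K \right)} = 1027 + K + n$ ($c{\left(n,K \right)} = \left(n + K\right) + 1027 = \left(K + n\right) + 1027 = 1027 + K + n$)
$\left(\left(1019 - 91\right) Z{\left(24,-25 \right)} + c{\left(O,1100 \right)}\right) \left(172473 - 2479865\right) = \left(\left(1019 - 91\right) 0 + \left(1027 + 1100 + 1489\right)\right) \left(172473 - 2479865\right) = \left(928 \cdot 0 + 3616\right) \left(-2307392\right) = \left(0 + 3616\right) \left(-2307392\right) = 3616 \left(-2307392\right) = -8343529472$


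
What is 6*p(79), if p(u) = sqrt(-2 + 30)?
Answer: 12*sqrt(7) ≈ 31.749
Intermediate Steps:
p(u) = 2*sqrt(7) (p(u) = sqrt(28) = 2*sqrt(7))
6*p(79) = 6*(2*sqrt(7)) = 12*sqrt(7)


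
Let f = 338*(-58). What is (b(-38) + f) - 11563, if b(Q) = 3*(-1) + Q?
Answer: -31208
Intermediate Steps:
f = -19604
b(Q) = -3 + Q
(b(-38) + f) - 11563 = ((-3 - 38) - 19604) - 11563 = (-41 - 19604) - 11563 = -19645 - 11563 = -31208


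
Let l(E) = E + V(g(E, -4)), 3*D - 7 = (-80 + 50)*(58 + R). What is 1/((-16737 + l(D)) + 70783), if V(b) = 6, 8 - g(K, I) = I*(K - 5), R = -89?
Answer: 3/163093 ≈ 1.8394e-5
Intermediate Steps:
D = 937/3 (D = 7/3 + ((-80 + 50)*(58 - 89))/3 = 7/3 + (-30*(-31))/3 = 7/3 + (1/3)*930 = 7/3 + 310 = 937/3 ≈ 312.33)
g(K, I) = 8 - I*(-5 + K) (g(K, I) = 8 - I*(K - 5) = 8 - I*(-5 + K))
l(E) = 6 + E (l(E) = E + 6 = 6 + E)
1/((-16737 + l(D)) + 70783) = 1/((-16737 + (6 + 937/3)) + 70783) = 1/((-16737 + 955/3) + 70783) = 1/(-49256/3 + 70783) = 1/(163093/3) = 3/163093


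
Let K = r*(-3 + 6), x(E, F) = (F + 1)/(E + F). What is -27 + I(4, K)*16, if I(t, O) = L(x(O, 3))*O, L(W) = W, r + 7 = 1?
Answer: 249/5 ≈ 49.800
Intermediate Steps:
x(E, F) = (1 + F)/(E + F)
r = -6 (r = -7 + 1 = -6)
K = -18 (K = -6*(-3 + 6) = -6*3 = -18)
I(t, O) = 4*O/(3 + O) (I(t, O) = ((1 + 3)/(O + 3))*O = (4/(3 + O))*O = 4*O/(3 + O))
-27 + I(4, K)*16 = -27 + (4*(-18)/(3 - 18))*16 = -27 + (4*(-18)/(-15))*16 = -27 + (4*(-18)*(-1/15))*16 = -27 + (24/5)*16 = -27 + 384/5 = 249/5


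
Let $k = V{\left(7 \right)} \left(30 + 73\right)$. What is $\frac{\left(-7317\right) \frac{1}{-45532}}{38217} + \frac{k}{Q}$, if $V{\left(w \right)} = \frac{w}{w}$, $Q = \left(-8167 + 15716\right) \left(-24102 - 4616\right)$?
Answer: $\frac{234506410327}{62873217497533468} \approx 3.7298 \cdot 10^{-6}$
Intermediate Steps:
$Q = -216792182$ ($Q = 7549 \left(-28718\right) = -216792182$)
$V{\left(w \right)} = 1$
$k = 103$ ($k = 1 \left(30 + 73\right) = 1 \cdot 103 = 103$)
$\frac{\left(-7317\right) \frac{1}{-45532}}{38217} + \frac{k}{Q} = \frac{\left(-7317\right) \frac{1}{-45532}}{38217} + \frac{103}{-216792182} = \left(-7317\right) \left(- \frac{1}{45532}\right) \frac{1}{38217} + 103 \left(- \frac{1}{216792182}\right) = \frac{7317}{45532} \cdot \frac{1}{38217} - \frac{103}{216792182} = \frac{2439}{580032148} - \frac{103}{216792182} = \frac{234506410327}{62873217497533468}$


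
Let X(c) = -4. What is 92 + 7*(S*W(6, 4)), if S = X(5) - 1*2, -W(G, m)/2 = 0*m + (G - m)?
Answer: 260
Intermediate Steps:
W(G, m) = -2*G + 2*m (W(G, m) = -2*(0*m + (G - m)) = -2*(0 + (G - m)) = -2*(G - m) = -2*G + 2*m)
S = -6 (S = -4 - 1*2 = -4 - 2 = -6)
92 + 7*(S*W(6, 4)) = 92 + 7*(-6*(-2*6 + 2*4)) = 92 + 7*(-6*(-12 + 8)) = 92 + 7*(-6*(-4)) = 92 + 7*24 = 92 + 168 = 260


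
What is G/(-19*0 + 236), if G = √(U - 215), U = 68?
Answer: 7*I*√3/236 ≈ 0.051374*I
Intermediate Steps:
G = 7*I*√3 (G = √(68 - 215) = √(-147) = 7*I*√3 ≈ 12.124*I)
G/(-19*0 + 236) = (7*I*√3)/(-19*0 + 236) = (7*I*√3)/(0 + 236) = (7*I*√3)/236 = 7*I*√3/236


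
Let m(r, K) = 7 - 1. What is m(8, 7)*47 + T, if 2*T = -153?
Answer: 411/2 ≈ 205.50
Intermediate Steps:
T = -153/2 (T = (½)*(-153) = -153/2 ≈ -76.500)
m(r, K) = 6
m(8, 7)*47 + T = 6*47 - 153/2 = 282 - 153/2 = 411/2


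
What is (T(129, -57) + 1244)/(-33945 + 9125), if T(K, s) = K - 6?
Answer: -1367/24820 ≈ -0.055077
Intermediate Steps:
T(K, s) = -6 + K
(T(129, -57) + 1244)/(-33945 + 9125) = ((-6 + 129) + 1244)/(-33945 + 9125) = (123 + 1244)/(-24820) = 1367*(-1/24820) = -1367/24820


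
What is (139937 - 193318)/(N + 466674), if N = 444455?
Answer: -53381/911129 ≈ -0.058588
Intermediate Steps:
(139937 - 193318)/(N + 466674) = (139937 - 193318)/(444455 + 466674) = -53381/911129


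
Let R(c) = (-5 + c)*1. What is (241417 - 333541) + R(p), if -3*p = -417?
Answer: -91990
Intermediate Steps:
p = 139 (p = -⅓*(-417) = 139)
R(c) = -5 + c
(241417 - 333541) + R(p) = (241417 - 333541) + (-5 + 139) = -92124 + 134 = -91990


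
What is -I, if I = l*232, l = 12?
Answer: -2784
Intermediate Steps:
I = 2784 (I = 12*232 = 2784)
-I = -1*2784 = -2784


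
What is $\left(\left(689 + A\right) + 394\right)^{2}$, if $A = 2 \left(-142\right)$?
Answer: $638401$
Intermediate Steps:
$A = -284$
$\left(\left(689 + A\right) + 394\right)^{2} = \left(\left(689 - 284\right) + 394\right)^{2} = \left(405 + 394\right)^{2} = 799^{2} = 638401$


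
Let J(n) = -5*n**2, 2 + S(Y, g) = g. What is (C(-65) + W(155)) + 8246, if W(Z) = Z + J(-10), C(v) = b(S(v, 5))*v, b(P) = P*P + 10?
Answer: 6666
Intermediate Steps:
S(Y, g) = -2 + g
b(P) = 10 + P**2 (b(P) = P**2 + 10 = 10 + P**2)
C(v) = 19*v (C(v) = (10 + (-2 + 5)**2)*v = (10 + 3**2)*v = (10 + 9)*v = 19*v)
W(Z) = -500 + Z (W(Z) = Z - 5*(-10)**2 = Z - 5*100 = Z - 500 = -500 + Z)
(C(-65) + W(155)) + 8246 = (19*(-65) + (-500 + 155)) + 8246 = (-1235 - 345) + 8246 = -1580 + 8246 = 6666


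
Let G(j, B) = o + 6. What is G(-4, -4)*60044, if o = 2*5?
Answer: 960704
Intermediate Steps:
o = 10
G(j, B) = 16 (G(j, B) = 10 + 6 = 16)
G(-4, -4)*60044 = 16*60044 = 960704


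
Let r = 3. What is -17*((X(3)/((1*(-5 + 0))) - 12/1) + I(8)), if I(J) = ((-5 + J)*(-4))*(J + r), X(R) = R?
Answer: 12291/5 ≈ 2458.2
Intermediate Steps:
I(J) = (3 + J)*(20 - 4*J) (I(J) = ((-5 + J)*(-4))*(J + 3) = (20 - 4*J)*(3 + J) = (3 + J)*(20 - 4*J))
-17*((X(3)/((1*(-5 + 0))) - 12/1) + I(8)) = -17*((3/((1*(-5 + 0))) - 12/1) + (60 - 4*8² + 8*8)) = -17*((3/((1*(-5))) - 12*1) + (60 - 4*64 + 64)) = -17*((3/(-5) - 12) + (60 - 256 + 64)) = -17*((3*(-⅕) - 12) - 132) = -17*((-⅗ - 12) - 132) = -17*(-63/5 - 132) = -17*(-723/5) = 12291/5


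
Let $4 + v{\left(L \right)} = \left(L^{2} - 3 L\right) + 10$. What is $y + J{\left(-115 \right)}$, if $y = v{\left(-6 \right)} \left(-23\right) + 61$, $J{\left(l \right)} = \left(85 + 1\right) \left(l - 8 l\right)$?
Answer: $67911$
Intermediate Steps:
$v{\left(L \right)} = 6 + L^{2} - 3 L$ ($v{\left(L \right)} = -4 + \left(\left(L^{2} - 3 L\right) + 10\right) = -4 + \left(10 + L^{2} - 3 L\right) = 6 + L^{2} - 3 L$)
$J{\left(l \right)} = - 602 l$ ($J{\left(l \right)} = 86 \left(- 7 l\right) = - 602 l$)
$y = -1319$ ($y = \left(6 + \left(-6\right)^{2} - -18\right) \left(-23\right) + 61 = \left(6 + 36 + 18\right) \left(-23\right) + 61 = 60 \left(-23\right) + 61 = -1380 + 61 = -1319$)
$y + J{\left(-115 \right)} = -1319 - -69230 = -1319 + 69230 = 67911$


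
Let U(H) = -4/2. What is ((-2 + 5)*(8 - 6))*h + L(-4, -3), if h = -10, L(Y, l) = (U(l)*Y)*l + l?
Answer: -87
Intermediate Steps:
U(H) = -2 (U(H) = -4*½ = -2)
L(Y, l) = l - 2*Y*l (L(Y, l) = (-2*Y)*l + l = -2*Y*l + l = l - 2*Y*l)
((-2 + 5)*(8 - 6))*h + L(-4, -3) = ((-2 + 5)*(8 - 6))*(-10) - 3*(1 - 2*(-4)) = (3*2)*(-10) - 3*(1 + 8) = 6*(-10) - 3*9 = -60 - 27 = -87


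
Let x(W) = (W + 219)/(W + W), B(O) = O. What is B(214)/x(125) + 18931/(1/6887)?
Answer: 11212503917/86 ≈ 1.3038e+8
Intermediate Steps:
x(W) = (219 + W)/(2*W) (x(W) = (219 + W)/((2*W)) = (219 + W)*(1/(2*W)) = (219 + W)/(2*W))
B(214)/x(125) + 18931/(1/6887) = 214/(((1/2)*(219 + 125)/125)) + 18931/(1/6887) = 214/(((1/2)*(1/125)*344)) + 18931/(1/6887) = 214/(172/125) + 18931*6887 = 214*(125/172) + 130377797 = 13375/86 + 130377797 = 11212503917/86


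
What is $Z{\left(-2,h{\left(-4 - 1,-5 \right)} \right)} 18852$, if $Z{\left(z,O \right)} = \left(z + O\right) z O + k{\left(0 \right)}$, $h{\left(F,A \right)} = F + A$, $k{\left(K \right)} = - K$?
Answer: $-4524480$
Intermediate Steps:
$h{\left(F,A \right)} = A + F$
$Z{\left(z,O \right)} = O z \left(O + z\right)$ ($Z{\left(z,O \right)} = \left(z + O\right) z O - 0 = \left(O + z\right) z O + 0 = z \left(O + z\right) O + 0 = O z \left(O + z\right) + 0 = O z \left(O + z\right)$)
$Z{\left(-2,h{\left(-4 - 1,-5 \right)} \right)} 18852 = \left(-5 - 5\right) \left(-2\right) \left(\left(-5 - 5\right) - 2\right) 18852 = \left(-10\right) \left(-2\right) \left(-10 - 2\right) 18852 = \left(-10\right) \left(-2\right) \left(-12\right) 18852 = \left(-240\right) 18852 = -4524480$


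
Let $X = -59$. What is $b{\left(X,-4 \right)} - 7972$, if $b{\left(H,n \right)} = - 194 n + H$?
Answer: $-7255$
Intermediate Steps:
$b{\left(H,n \right)} = H - 194 n$
$b{\left(X,-4 \right)} - 7972 = \left(-59 - -776\right) - 7972 = \left(-59 + 776\right) - 7972 = 717 - 7972 = -7255$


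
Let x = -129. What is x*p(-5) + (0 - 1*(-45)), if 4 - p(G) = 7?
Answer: 432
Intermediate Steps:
p(G) = -3 (p(G) = 4 - 1*7 = 4 - 7 = -3)
x*p(-5) + (0 - 1*(-45)) = -129*(-3) + (0 - 1*(-45)) = 387 + (0 + 45) = 387 + 45 = 432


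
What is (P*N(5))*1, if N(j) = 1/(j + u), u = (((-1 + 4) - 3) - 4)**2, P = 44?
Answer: 44/21 ≈ 2.0952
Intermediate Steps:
u = 16 (u = ((3 - 3) - 4)**2 = (0 - 4)**2 = (-4)**2 = 16)
N(j) = 1/(16 + j) (N(j) = 1/(j + 16) = 1/(16 + j))
(P*N(5))*1 = (44/(16 + 5))*1 = (44/21)*1 = 44/21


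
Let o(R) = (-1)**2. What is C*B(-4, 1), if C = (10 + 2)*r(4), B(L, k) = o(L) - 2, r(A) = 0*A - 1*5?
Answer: 60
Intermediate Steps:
o(R) = 1
r(A) = -5 (r(A) = 0 - 5 = -5)
B(L, k) = -1 (B(L, k) = 1 - 2 = -1)
C = -60 (C = (10 + 2)*(-5) = 12*(-5) = -60)
C*B(-4, 1) = -60*(-1) = 60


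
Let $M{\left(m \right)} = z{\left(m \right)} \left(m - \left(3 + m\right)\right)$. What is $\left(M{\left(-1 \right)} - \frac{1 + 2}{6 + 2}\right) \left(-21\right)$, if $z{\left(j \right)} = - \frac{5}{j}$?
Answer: $\frac{2583}{8} \approx 322.88$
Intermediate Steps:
$M{\left(m \right)} = \frac{15}{m}$ ($M{\left(m \right)} = - \frac{5}{m} \left(m - \left(3 + m\right)\right) = - \frac{5}{m} \left(-3\right) = \frac{15}{m}$)
$\left(M{\left(-1 \right)} - \frac{1 + 2}{6 + 2}\right) \left(-21\right) = \left(\frac{15}{-1} - \frac{1 + 2}{6 + 2}\right) \left(-21\right) = \left(15 \left(-1\right) - \frac{3}{8}\right) \left(-21\right) = \left(-15 - 3 \cdot \frac{1}{8}\right) \left(-21\right) = \left(-15 - \frac{3}{8}\right) \left(-21\right) = \left(- \frac{123}{8}\right) \left(-21\right) = \frac{2583}{8}$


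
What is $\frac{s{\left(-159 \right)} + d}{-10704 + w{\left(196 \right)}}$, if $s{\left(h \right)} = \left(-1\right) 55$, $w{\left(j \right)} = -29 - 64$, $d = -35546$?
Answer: $\frac{11867}{3599} \approx 3.2973$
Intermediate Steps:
$w{\left(j \right)} = -93$
$s{\left(h \right)} = -55$
$\frac{s{\left(-159 \right)} + d}{-10704 + w{\left(196 \right)}} = \frac{-55 - 35546}{-10704 - 93} = - \frac{35601}{-10797} = \left(-35601\right) \left(- \frac{1}{10797}\right) = \frac{11867}{3599}$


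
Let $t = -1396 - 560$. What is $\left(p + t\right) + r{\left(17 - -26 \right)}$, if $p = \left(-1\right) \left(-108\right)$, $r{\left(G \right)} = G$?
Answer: $-1805$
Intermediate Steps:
$p = 108$
$t = -1956$ ($t = -1396 - 560 = -1956$)
$\left(p + t\right) + r{\left(17 - -26 \right)} = \left(108 - 1956\right) + \left(17 - -26\right) = -1848 + \left(17 + 26\right) = -1848 + 43 = -1805$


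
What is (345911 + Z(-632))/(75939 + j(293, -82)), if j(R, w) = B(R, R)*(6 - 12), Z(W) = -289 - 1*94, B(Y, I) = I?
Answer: 115176/24727 ≈ 4.6579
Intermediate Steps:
Z(W) = -383 (Z(W) = -289 - 94 = -383)
j(R, w) = -6*R (j(R, w) = R*(6 - 12) = R*(-6) = -6*R)
(345911 + Z(-632))/(75939 + j(293, -82)) = (345911 - 383)/(75939 - 6*293) = 345528/(75939 - 1758) = 345528/74181 = 345528*(1/74181) = 115176/24727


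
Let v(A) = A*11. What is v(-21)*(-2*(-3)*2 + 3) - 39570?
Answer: -43035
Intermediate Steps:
v(A) = 11*A
v(-21)*(-2*(-3)*2 + 3) - 39570 = (11*(-21))*(-2*(-3)*2 + 3) - 39570 = -231*(6*2 + 3) - 39570 = -231*(12 + 3) - 39570 = -231*15 - 39570 = -3465 - 39570 = -43035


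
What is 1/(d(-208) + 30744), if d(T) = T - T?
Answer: 1/30744 ≈ 3.2527e-5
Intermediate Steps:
d(T) = 0
1/(d(-208) + 30744) = 1/(0 + 30744) = 1/30744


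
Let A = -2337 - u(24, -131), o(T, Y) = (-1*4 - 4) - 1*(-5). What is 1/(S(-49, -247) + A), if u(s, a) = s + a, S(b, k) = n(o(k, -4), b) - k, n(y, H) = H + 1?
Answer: -1/2031 ≈ -0.00049237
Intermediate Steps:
o(T, Y) = -3 (o(T, Y) = (-4 - 4) + 5 = -8 + 5 = -3)
n(y, H) = 1 + H
S(b, k) = 1 + b - k (S(b, k) = (1 + b) - k = 1 + b - k)
u(s, a) = a + s
A = -2230 (A = -2337 - (-131 + 24) = -2337 - 1*(-107) = -2337 + 107 = -2230)
1/(S(-49, -247) + A) = 1/((1 - 49 - 1*(-247)) - 2230) = 1/((1 - 49 + 247) - 2230) = 1/(199 - 2230) = 1/(-2031) = -1/2031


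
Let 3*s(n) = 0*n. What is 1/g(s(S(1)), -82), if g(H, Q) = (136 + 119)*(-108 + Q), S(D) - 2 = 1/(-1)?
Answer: -1/48450 ≈ -2.0640e-5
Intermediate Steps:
S(D) = 1 (S(D) = 2 + 1/(-1) = 2 - 1 = 1)
s(n) = 0 (s(n) = (0*n)/3 = (⅓)*0 = 0)
g(H, Q) = -27540 + 255*Q (g(H, Q) = 255*(-108 + Q) = -27540 + 255*Q)
1/g(s(S(1)), -82) = 1/(-27540 + 255*(-82)) = 1/(-27540 - 20910) = 1/(-48450) = -1/48450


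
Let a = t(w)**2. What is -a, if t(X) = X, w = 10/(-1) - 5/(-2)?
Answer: -225/4 ≈ -56.250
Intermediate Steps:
w = -15/2 (w = 10*(-1) - 5*(-1/2) = -10 + 5/2 = -15/2 ≈ -7.5000)
a = 225/4 (a = (-15/2)**2 = 225/4 ≈ 56.250)
-a = -1*225/4 = -225/4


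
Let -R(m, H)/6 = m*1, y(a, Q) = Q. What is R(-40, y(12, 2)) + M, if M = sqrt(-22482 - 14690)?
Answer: 240 + 2*I*sqrt(9293) ≈ 240.0 + 192.8*I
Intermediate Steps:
R(m, H) = -6*m
M = 2*I*sqrt(9293) (M = sqrt(-37172) = 2*I*sqrt(9293) ≈ 192.8*I)
R(-40, y(12, 2)) + M = -6*(-40) + 2*I*sqrt(9293) = 240 + 2*I*sqrt(9293)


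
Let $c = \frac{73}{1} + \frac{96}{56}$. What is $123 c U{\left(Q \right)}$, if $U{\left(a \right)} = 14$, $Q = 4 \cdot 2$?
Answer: $128658$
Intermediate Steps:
$Q = 8$
$c = \frac{523}{7}$ ($c = 73 \cdot 1 + 96 \cdot \frac{1}{56} = 73 + \frac{12}{7} = \frac{523}{7} \approx 74.714$)
$123 c U{\left(Q \right)} = 123 \cdot \frac{523}{7} \cdot 14 = \frac{64329}{7} \cdot 14 = 128658$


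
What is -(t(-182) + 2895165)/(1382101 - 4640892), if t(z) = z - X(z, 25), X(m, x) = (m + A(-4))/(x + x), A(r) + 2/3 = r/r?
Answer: 86849599/97763730 ≈ 0.88836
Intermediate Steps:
A(r) = ⅓ (A(r) = -⅔ + r/r = -⅔ + 1 = ⅓)
X(m, x) = (⅓ + m)/(2*x) (X(m, x) = (m + ⅓)/(x + x) = (⅓ + m)/((2*x)) = (⅓ + m)*(1/(2*x)) = (⅓ + m)/(2*x))
t(z) = -1/150 + 49*z/50 (t(z) = z - (1 + 3*z)/(6*25) = z - (1/150 + z/50) = z + (-1/150 - z/50) = -1/150 + 49*z/50)
-(t(-182) + 2895165)/(1382101 - 4640892) = -((-1/150 + (49/50)*(-182)) + 2895165)/(1382101 - 4640892) = -((-1/150 - 4459/25) + 2895165)/(-3258791) = -(-5351/30 + 2895165)*(-1)/3258791 = -86849599*(-1)/(30*3258791) = -1*(-86849599/97763730) = 86849599/97763730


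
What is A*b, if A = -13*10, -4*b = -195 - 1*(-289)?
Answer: 3055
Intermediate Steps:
b = -47/2 (b = -(-195 - 1*(-289))/4 = -(-195 + 289)/4 = -1/4*94 = -47/2 ≈ -23.500)
A = -130
A*b = -130*(-47/2) = 3055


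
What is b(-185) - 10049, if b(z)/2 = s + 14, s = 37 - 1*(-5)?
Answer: -9937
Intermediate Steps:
s = 42 (s = 37 + 5 = 42)
b(z) = 112 (b(z) = 2*(42 + 14) = 2*56 = 112)
b(-185) - 10049 = 112 - 10049 = -9937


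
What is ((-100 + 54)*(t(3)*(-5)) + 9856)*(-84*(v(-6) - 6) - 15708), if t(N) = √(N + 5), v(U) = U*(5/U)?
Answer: -153990144 - 7187040*√2 ≈ -1.6415e+8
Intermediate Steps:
v(U) = 5
t(N) = √(5 + N)
((-100 + 54)*(t(3)*(-5)) + 9856)*(-84*(v(-6) - 6) - 15708) = ((-100 + 54)*(√(5 + 3)*(-5)) + 9856)*(-84*(5 - 6) - 15708) = (-46*√8*(-5) + 9856)*(-84*(-1) - 15708) = (-46*2*√2*(-5) + 9856)*(84 - 15708) = (-(-460)*√2 + 9856)*(-15624) = (460*√2 + 9856)*(-15624) = (9856 + 460*√2)*(-15624) = -153990144 - 7187040*√2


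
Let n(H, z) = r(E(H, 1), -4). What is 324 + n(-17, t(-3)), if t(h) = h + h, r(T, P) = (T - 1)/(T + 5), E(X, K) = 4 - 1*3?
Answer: 324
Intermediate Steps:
E(X, K) = 1 (E(X, K) = 4 - 3 = 1)
r(T, P) = (-1 + T)/(5 + T)
t(h) = 2*h
n(H, z) = 0 (n(H, z) = (-1 + 1)/(5 + 1) = 0/6 = (⅙)*0 = 0)
324 + n(-17, t(-3)) = 324 + 0 = 324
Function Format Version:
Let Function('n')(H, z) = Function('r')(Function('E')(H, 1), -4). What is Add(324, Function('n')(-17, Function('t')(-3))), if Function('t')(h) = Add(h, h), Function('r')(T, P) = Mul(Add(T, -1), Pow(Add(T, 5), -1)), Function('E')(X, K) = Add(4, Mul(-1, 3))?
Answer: 324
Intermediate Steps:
Function('E')(X, K) = 1 (Function('E')(X, K) = Add(4, -3) = 1)
Function('r')(T, P) = Mul(Pow(Add(5, T), -1), Add(-1, T)) (Function('r')(T, P) = Mul(Add(-1, T), Pow(Add(5, T), -1)) = Mul(Pow(Add(5, T), -1), Add(-1, T)))
Function('t')(h) = Mul(2, h)
Function('n')(H, z) = 0 (Function('n')(H, z) = Mul(Pow(Add(5, 1), -1), Add(-1, 1)) = Mul(Pow(6, -1), 0) = Mul(Rational(1, 6), 0) = 0)
Add(324, Function('n')(-17, Function('t')(-3))) = Add(324, 0) = 324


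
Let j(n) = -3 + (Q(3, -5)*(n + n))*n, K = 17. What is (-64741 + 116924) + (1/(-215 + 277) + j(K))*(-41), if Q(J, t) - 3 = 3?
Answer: -5572725/62 ≈ -89883.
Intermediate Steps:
Q(J, t) = 6 (Q(J, t) = 3 + 3 = 6)
j(n) = -3 + 12*n² (j(n) = -3 + (6*(n + n))*n = -3 + (6*(2*n))*n = -3 + (12*n)*n = -3 + 12*n²)
(-64741 + 116924) + (1/(-215 + 277) + j(K))*(-41) = (-64741 + 116924) + (1/(-215 + 277) + (-3 + 12*17²))*(-41) = 52183 + (1/62 + (-3 + 12*289))*(-41) = 52183 + (1/62 + (-3 + 3468))*(-41) = 52183 + (1/62 + 3465)*(-41) = 52183 + (214831/62)*(-41) = 52183 - 8808071/62 = -5572725/62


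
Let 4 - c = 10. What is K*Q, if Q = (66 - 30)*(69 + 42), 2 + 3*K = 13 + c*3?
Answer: -9324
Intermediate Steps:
c = -6 (c = 4 - 1*10 = 4 - 10 = -6)
K = -7/3 (K = -2/3 + (13 - 6*3)/3 = -2/3 + (13 - 18)/3 = -2/3 + (1/3)*(-5) = -2/3 - 5/3 = -7/3 ≈ -2.3333)
Q = 3996 (Q = 36*111 = 3996)
K*Q = -7/3*3996 = -9324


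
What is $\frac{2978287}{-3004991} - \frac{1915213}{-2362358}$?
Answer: $- \frac{1280582292663}{7098864528778} \approx -0.18039$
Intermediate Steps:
$\frac{2978287}{-3004991} - \frac{1915213}{-2362358} = 2978287 \left(- \frac{1}{3004991}\right) - - \frac{1915213}{2362358} = - \frac{2978287}{3004991} + \frac{1915213}{2362358} = - \frac{1280582292663}{7098864528778}$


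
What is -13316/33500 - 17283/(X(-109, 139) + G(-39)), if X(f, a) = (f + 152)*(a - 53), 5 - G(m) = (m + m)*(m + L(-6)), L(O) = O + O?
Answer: 5753186/92125 ≈ 62.450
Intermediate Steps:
L(O) = 2*O
G(m) = 5 - 2*m*(-12 + m) (G(m) = 5 - (m + m)*(m + 2*(-6)) = 5 - 2*m*(m - 12) = 5 - 2*m*(-12 + m))
X(f, a) = (-53 + a)*(152 + f) (X(f, a) = (152 + f)*(-53 + a) = (-53 + a)*(152 + f))
-13316/33500 - 17283/(X(-109, 139) + G(-39)) = -13316/33500 - 17283/((-8056 - 53*(-109) + 152*139 + 139*(-109)) + (5 - 2*(-39)² + 24*(-39))) = -13316*1/33500 - 17283/((-8056 + 5777 + 21128 - 15151) + (5 - 2*1521 - 936)) = -3329/8375 - 17283/(3698 + (5 - 3042 - 936)) = -3329/8375 - 17283/(3698 - 3973) = -3329/8375 - 17283/(-275) = -3329/8375 - 17283*(-1/275) = -3329/8375 + 17283/275 = 5753186/92125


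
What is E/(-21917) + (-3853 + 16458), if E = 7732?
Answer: 276256053/21917 ≈ 12605.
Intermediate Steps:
E/(-21917) + (-3853 + 16458) = 7732/(-21917) + (-3853 + 16458) = 7732*(-1/21917) + 12605 = -7732/21917 + 12605 = 276256053/21917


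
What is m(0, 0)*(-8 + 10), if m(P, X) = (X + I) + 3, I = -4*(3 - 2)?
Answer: -2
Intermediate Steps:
I = -4 (I = -4*1 = -4)
m(P, X) = -1 + X (m(P, X) = (X - 4) + 3 = (-4 + X) + 3 = -1 + X)
m(0, 0)*(-8 + 10) = (-1 + 0)*(-8 + 10) = -1*2 = -2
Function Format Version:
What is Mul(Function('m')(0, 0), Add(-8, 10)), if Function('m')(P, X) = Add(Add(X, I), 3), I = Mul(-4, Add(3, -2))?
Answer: -2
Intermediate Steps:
I = -4 (I = Mul(-4, 1) = -4)
Function('m')(P, X) = Add(-1, X) (Function('m')(P, X) = Add(Add(X, -4), 3) = Add(Add(-4, X), 3) = Add(-1, X))
Mul(Function('m')(0, 0), Add(-8, 10)) = Mul(Add(-1, 0), Add(-8, 10)) = Mul(-1, 2) = -2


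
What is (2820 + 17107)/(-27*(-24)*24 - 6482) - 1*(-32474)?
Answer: 294559107/9070 ≈ 32476.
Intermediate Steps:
(2820 + 17107)/(-27*(-24)*24 - 6482) - 1*(-32474) = 19927/(648*24 - 6482) + 32474 = 19927/(15552 - 6482) + 32474 = 19927/9070 + 32474 = 294559107/9070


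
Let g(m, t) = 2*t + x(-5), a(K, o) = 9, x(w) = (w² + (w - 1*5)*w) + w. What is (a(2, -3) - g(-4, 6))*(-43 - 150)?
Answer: 14089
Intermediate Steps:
x(w) = w + w² + w*(-5 + w) (x(w) = (w² + (w - 5)*w) + w = (w² + (-5 + w)*w) + w = (w² + w*(-5 + w)) + w = w + w² + w*(-5 + w))
g(m, t) = 70 + 2*t (g(m, t) = 2*t + 2*(-5)*(-2 - 5) = 2*t + 2*(-5)*(-7) = 2*t + 70 = 70 + 2*t)
(a(2, -3) - g(-4, 6))*(-43 - 150) = (9 - (70 + 2*6))*(-43 - 150) = (9 - (70 + 12))*(-193) = (9 - 1*82)*(-193) = (9 - 82)*(-193) = -73*(-193) = 14089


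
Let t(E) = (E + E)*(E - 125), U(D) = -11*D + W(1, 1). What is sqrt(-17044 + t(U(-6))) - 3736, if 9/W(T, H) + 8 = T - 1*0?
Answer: -3736 + 4*I*sqrt(76093)/7 ≈ -3736.0 + 157.63*I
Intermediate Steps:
W(T, H) = 9/(-8 + T) (W(T, H) = 9/(-8 + (T - 1*0)) = 9/(-8 + (T + 0)) = 9/(-8 + T))
U(D) = -9/7 - 11*D (U(D) = -11*D + 9/(-8 + 1) = -11*D + 9/(-7) = -11*D + 9*(-1/7) = -11*D - 9/7 = -9/7 - 11*D)
t(E) = 2*E*(-125 + E) (t(E) = (2*E)*(-125 + E) = 2*E*(-125 + E))
sqrt(-17044 + t(U(-6))) - 3736 = sqrt(-17044 + 2*(-9/7 - 11*(-6))*(-125 + (-9/7 - 11*(-6)))) - 3736 = sqrt(-17044 + 2*(-9/7 + 66)*(-125 + (-9/7 + 66))) - 3736 = sqrt(-17044 + 2*(453/7)*(-125 + 453/7)) - 3736 = sqrt(-17044 + 2*(453/7)*(-422/7)) - 3736 = sqrt(-17044 - 382332/49) - 3736 = sqrt(-1217488/49) - 3736 = 4*I*sqrt(76093)/7 - 3736 = -3736 + 4*I*sqrt(76093)/7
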